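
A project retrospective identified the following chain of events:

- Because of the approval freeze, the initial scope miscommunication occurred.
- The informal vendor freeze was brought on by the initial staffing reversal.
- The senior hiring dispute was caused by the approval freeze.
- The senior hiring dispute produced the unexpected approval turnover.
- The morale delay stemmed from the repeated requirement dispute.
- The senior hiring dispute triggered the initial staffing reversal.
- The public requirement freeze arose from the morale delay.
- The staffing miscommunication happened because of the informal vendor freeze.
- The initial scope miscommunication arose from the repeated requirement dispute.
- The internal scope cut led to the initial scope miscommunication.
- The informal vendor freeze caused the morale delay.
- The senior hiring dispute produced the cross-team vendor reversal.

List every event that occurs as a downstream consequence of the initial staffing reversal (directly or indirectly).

the informal vendor freeze, the morale delay, the public requirement freeze, the staffing miscommunication

Direct effects: the informal vendor freeze.
2 steps out: the staffing miscommunication, the morale delay.
3 steps out: the public requirement freeze.
Not reachable from it: the approval freeze, the senior hiring dispute, the cross-team vendor reversal, the internal scope cut, the repeated requirement dispute, the unexpected approval turnover, the initial scope miscommunication.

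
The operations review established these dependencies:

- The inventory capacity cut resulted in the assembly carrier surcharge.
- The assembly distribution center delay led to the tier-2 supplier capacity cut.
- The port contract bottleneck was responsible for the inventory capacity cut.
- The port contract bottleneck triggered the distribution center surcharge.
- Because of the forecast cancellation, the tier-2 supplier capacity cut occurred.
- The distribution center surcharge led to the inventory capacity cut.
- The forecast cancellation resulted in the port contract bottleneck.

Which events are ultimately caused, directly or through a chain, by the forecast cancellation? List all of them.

the assembly carrier surcharge, the distribution center surcharge, the inventory capacity cut, the port contract bottleneck, the tier-2 supplier capacity cut

Direct effects: the port contract bottleneck, the tier-2 supplier capacity cut.
2 steps out: the distribution center surcharge, the inventory capacity cut.
3 steps out: the assembly carrier surcharge.
Not reachable from it: the assembly distribution center delay.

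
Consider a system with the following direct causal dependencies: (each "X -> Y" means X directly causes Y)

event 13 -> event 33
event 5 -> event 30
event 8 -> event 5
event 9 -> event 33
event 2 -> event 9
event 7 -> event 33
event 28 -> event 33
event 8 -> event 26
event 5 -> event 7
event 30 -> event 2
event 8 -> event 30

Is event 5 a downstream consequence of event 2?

Event 2 leads to event 9, event 33; event 5 is not among them.

No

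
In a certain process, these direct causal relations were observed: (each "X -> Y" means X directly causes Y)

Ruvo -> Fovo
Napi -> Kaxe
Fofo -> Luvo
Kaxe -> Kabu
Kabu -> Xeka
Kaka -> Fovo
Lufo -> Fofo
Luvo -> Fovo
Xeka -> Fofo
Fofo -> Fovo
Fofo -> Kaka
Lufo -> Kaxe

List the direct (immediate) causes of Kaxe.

Lufo, Napi → Kaxe with nothing further upstream stated.

Lufo, Napi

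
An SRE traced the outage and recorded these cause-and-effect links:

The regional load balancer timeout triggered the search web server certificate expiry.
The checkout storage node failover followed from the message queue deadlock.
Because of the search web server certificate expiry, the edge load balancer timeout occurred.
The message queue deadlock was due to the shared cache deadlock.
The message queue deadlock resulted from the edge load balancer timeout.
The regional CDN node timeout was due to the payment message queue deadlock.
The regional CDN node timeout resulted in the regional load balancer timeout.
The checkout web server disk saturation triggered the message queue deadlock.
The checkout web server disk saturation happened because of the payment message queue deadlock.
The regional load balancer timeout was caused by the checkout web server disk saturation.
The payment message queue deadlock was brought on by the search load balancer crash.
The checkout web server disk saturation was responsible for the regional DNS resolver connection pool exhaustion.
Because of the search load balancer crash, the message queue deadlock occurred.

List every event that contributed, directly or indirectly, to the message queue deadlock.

the checkout web server disk saturation, the edge load balancer timeout, the payment message queue deadlock, the regional CDN node timeout, the regional load balancer timeout, the search load balancer crash, the search web server certificate expiry, the shared cache deadlock

Immediate causes of the message queue deadlock: the search load balancer crash, the checkout web server disk saturation, the edge load balancer timeout, the shared cache deadlock.
Further upstream: the payment message queue deadlock, the regional CDN node timeout, the regional load balancer timeout, the search web server certificate expiry.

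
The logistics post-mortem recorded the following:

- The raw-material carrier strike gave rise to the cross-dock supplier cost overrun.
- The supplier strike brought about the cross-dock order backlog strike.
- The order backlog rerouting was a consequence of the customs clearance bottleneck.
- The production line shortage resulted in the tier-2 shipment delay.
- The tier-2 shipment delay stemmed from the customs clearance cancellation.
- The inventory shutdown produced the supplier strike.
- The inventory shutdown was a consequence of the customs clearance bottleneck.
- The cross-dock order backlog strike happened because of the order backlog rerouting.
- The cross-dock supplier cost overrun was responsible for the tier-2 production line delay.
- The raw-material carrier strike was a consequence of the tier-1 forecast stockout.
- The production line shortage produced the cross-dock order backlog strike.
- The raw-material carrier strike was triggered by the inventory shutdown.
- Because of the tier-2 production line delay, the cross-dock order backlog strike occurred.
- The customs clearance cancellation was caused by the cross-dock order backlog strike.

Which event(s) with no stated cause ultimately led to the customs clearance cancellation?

the customs clearance bottleneck, the production line shortage, the tier-1 forecast stockout

Tracing upstream from the customs clearance cancellation: the customs clearance cancellation ← the cross-dock order backlog strike ← the order backlog rerouting ← the customs clearance bottleneck.
A separate upstream branch: the customs clearance cancellation ← the cross-dock order backlog strike ← the production line shortage.
A separate upstream branch: the customs clearance cancellation ← the cross-dock order backlog strike ← the tier-2 production line delay ← the cross-dock supplier cost overrun ← the raw-material carrier strike ← the tier-1 forecast stockout.
Each of those chain origins has no stated cause.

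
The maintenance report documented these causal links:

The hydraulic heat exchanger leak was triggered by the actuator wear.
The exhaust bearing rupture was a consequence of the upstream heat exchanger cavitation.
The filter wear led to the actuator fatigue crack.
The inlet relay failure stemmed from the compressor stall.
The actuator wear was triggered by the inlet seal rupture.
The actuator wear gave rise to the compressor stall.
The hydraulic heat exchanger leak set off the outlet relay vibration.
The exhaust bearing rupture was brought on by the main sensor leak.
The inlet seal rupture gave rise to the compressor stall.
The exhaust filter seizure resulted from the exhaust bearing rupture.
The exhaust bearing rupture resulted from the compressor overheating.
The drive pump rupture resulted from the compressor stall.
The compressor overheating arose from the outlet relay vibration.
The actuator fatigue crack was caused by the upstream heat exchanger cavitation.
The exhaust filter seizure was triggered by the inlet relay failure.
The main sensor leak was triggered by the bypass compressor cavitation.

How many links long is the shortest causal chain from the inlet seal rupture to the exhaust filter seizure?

Shortest chain: the inlet seal rupture → the compressor stall → the inlet relay failure → the exhaust filter seizure.

3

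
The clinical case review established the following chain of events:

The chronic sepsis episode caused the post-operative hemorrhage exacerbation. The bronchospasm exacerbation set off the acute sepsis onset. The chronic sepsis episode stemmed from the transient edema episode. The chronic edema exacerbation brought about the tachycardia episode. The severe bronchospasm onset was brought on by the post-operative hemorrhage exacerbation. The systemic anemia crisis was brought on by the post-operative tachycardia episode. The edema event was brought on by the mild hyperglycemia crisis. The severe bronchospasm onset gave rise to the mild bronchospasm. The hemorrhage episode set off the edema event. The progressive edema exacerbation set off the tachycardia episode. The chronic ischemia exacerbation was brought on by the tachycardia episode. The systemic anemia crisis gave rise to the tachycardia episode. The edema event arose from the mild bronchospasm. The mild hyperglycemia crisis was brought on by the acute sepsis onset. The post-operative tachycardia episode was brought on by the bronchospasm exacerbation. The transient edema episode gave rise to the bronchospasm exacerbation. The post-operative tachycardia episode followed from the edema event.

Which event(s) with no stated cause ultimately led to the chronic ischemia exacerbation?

the chronic edema exacerbation, the hemorrhage episode, the progressive edema exacerbation, the transient edema episode

Tracing upstream from the chronic ischemia exacerbation: the chronic ischemia exacerbation ← the tachycardia episode ← the systemic anemia crisis ← the post-operative tachycardia episode ← the bronchospasm exacerbation ← the transient edema episode.
A separate upstream branch: the chronic ischemia exacerbation ← the tachycardia episode ← the systemic anemia crisis ← the post-operative tachycardia episode ← the edema event ← the hemorrhage episode.
A separate upstream branch: the chronic ischemia exacerbation ← the tachycardia episode ← the progressive edema exacerbation.
A separate upstream branch: the chronic ischemia exacerbation ← the tachycardia episode ← the chronic edema exacerbation.
Each of those chain origins has no stated cause.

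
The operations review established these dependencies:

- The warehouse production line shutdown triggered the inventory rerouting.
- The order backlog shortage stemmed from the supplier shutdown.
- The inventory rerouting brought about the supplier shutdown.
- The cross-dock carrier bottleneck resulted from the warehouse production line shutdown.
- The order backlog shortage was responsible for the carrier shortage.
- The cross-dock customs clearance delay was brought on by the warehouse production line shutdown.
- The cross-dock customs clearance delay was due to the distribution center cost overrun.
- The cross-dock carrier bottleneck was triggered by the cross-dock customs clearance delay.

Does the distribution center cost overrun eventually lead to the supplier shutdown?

No

The distribution center cost overrun leads to the cross-dock customs clearance delay, the cross-dock carrier bottleneck; the supplier shutdown is not among them.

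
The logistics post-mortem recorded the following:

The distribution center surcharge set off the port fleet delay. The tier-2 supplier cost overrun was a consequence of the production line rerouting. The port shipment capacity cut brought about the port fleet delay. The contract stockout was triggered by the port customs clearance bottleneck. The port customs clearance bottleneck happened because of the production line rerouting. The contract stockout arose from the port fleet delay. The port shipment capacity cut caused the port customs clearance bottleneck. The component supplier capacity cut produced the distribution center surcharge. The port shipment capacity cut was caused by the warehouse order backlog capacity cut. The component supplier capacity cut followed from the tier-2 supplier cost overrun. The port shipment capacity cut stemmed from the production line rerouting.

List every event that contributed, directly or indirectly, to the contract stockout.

the component supplier capacity cut, the distribution center surcharge, the port customs clearance bottleneck, the port fleet delay, the port shipment capacity cut, the production line rerouting, the tier-2 supplier cost overrun, the warehouse order backlog capacity cut

Immediate causes of the contract stockout: the port fleet delay, the port customs clearance bottleneck.
Further upstream: the production line rerouting, the tier-2 supplier cost overrun, the port shipment capacity cut, the component supplier capacity cut, the distribution center surcharge, the warehouse order backlog capacity cut.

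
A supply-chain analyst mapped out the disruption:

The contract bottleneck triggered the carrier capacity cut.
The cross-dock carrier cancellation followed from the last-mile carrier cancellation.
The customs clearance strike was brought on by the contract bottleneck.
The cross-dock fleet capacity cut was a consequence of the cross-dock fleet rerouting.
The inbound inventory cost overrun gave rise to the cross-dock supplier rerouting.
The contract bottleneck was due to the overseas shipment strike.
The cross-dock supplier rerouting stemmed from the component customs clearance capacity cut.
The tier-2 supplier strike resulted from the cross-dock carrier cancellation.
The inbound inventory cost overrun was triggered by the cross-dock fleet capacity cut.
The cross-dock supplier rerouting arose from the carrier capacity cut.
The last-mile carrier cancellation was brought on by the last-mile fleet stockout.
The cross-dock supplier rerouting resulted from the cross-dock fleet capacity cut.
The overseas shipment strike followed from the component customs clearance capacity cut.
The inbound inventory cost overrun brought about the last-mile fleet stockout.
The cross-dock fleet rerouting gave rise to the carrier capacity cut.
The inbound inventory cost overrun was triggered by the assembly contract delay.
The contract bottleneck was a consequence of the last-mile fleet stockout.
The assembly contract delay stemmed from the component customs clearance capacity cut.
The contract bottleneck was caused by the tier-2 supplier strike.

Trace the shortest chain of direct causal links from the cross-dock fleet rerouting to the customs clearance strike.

the cross-dock fleet rerouting → the cross-dock fleet capacity cut → the inbound inventory cost overrun → the last-mile fleet stockout → the contract bottleneck → the customs clearance strike

the cross-dock fleet rerouting → the cross-dock fleet capacity cut
the cross-dock fleet capacity cut → the inbound inventory cost overrun
the inbound inventory cost overrun → the last-mile fleet stockout
the last-mile fleet stockout → the contract bottleneck
the contract bottleneck → the customs clearance strike
Length: 5 steps.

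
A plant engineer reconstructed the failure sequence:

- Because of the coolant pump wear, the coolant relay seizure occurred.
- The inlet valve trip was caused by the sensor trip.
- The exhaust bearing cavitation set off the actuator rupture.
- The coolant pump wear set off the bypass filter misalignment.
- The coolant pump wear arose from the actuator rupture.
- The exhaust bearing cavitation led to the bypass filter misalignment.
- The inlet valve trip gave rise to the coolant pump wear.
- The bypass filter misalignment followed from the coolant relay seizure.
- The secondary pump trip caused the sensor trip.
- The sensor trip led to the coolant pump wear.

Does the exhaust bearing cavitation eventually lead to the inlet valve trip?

The exhaust bearing cavitation leads to the actuator rupture, the coolant pump wear, the coolant relay seizure, the bypass filter misalignment; the inlet valve trip is not among them.

No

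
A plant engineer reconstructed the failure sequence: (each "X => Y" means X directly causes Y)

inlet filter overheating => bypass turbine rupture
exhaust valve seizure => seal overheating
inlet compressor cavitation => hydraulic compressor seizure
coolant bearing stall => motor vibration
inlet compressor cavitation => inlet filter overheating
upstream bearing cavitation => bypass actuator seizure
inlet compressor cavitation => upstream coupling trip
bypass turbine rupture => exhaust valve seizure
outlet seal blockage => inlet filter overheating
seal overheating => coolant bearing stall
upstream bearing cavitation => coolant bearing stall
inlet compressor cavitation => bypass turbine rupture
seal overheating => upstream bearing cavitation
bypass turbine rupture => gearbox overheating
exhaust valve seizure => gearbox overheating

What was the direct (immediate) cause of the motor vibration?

the coolant bearing stall

Upstream contributors include the inlet compressor cavitation, the outlet seal blockage, the inlet filter overheating, the bypass turbine rupture, the exhaust valve seizure, the seal overheating, the upstream bearing cavitation, but only the coolant bearing stall feeds directly into the motor vibration.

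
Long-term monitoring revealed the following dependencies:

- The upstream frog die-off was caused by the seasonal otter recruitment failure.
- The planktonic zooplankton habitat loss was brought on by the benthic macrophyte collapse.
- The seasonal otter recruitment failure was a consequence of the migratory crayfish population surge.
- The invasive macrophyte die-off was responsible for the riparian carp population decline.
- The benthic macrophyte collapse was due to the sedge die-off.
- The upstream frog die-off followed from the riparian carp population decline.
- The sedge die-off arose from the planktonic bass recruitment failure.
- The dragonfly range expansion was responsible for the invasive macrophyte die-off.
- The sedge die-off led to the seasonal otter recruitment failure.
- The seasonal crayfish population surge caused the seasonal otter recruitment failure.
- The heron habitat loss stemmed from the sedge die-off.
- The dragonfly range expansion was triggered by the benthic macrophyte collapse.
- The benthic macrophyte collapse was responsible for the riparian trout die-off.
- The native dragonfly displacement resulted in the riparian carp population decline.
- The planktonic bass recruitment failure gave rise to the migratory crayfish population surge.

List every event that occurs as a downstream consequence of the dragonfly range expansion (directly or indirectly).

Direct effects: the invasive macrophyte die-off.
2 steps out: the riparian carp population decline.
3 steps out: the upstream frog die-off.
Not reachable from it: the planktonic bass recruitment failure, the sedge die-off, the migratory crayfish population surge, the benthic macrophyte collapse, the planktonic zooplankton habitat loss, the seasonal crayfish population surge, the riparian trout die-off, the native dragonfly displacement, the seasonal otter recruitment failure, the heron habitat loss.

the invasive macrophyte die-off, the riparian carp population decline, the upstream frog die-off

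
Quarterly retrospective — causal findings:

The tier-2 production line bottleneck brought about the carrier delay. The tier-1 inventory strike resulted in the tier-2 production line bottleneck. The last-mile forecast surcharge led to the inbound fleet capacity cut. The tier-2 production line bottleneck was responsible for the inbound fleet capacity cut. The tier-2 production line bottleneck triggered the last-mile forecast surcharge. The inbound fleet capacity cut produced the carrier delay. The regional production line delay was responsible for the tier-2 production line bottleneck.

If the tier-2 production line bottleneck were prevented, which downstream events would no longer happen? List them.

the carrier delay, the inbound fleet capacity cut, the last-mile forecast surcharge

Downstream of the tier-2 production line bottleneck: the last-mile forecast surcharge, the inbound fleet capacity cut, the carrier delay.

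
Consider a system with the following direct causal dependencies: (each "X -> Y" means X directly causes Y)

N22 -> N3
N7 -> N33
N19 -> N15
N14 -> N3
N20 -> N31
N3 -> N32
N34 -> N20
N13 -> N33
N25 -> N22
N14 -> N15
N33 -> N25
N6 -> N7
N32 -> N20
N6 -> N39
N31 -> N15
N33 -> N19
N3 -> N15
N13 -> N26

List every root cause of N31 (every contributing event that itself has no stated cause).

Tracing upstream from N31: N31 ← N20 ← N32 ← N3 ← N22 ← N25 ← N33 ← N13.
A separate upstream branch: N31 ← N20 ← N32 ← N3 ← N22 ← N25 ← N33 ← N7 ← N6.
A separate upstream branch: N31 ← N20 ← N32 ← N3 ← N14.
A separate upstream branch: N31 ← N20 ← N34.
Each of those chain origins has no stated cause.

N13, N14, N34, N6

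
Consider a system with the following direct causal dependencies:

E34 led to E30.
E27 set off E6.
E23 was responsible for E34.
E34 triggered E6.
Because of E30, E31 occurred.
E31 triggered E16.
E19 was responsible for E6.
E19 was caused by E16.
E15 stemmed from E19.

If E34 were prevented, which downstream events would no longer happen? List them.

E15, E16, E19, E30, E31

Downstream of E34: E30, E31, E16, E19, E6, E15.
Of those, still caused via another path: E6.
The remainder have no surviving cause.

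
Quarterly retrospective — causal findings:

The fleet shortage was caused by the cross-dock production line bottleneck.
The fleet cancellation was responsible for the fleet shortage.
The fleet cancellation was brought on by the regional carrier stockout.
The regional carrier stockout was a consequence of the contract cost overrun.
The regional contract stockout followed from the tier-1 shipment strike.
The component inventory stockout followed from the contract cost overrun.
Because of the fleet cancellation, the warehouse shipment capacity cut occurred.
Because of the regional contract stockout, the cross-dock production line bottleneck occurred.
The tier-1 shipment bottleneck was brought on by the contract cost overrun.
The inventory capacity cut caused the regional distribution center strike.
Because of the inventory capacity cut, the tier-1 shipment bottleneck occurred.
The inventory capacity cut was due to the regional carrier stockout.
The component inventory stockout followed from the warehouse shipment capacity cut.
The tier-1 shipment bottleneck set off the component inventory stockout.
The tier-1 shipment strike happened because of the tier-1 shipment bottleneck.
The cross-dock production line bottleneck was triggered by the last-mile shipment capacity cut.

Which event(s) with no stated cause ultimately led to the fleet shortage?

Tracing upstream from the fleet shortage: the fleet shortage ← the fleet cancellation ← the regional carrier stockout ← the contract cost overrun.
A separate upstream branch: the fleet shortage ← the cross-dock production line bottleneck ← the last-mile shipment capacity cut.
Each of those chain origins has no stated cause.

the contract cost overrun, the last-mile shipment capacity cut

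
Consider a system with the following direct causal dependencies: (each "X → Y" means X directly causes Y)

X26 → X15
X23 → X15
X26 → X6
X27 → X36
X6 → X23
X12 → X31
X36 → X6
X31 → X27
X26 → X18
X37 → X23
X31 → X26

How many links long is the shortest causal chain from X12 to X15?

Shortest chain: X12 → X31 → X26 → X15.

3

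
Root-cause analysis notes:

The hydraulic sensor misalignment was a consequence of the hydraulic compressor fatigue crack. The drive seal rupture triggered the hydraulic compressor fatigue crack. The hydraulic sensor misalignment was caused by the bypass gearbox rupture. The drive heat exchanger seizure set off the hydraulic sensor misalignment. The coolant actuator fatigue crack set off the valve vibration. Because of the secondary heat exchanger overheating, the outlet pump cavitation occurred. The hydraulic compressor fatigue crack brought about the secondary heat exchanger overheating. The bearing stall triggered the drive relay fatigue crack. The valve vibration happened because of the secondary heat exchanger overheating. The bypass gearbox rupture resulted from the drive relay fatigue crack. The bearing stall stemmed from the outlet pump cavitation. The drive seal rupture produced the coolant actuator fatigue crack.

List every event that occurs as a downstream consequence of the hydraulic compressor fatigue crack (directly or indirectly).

Direct effects: the secondary heat exchanger overheating, the hydraulic sensor misalignment.
2 steps out: the valve vibration, the outlet pump cavitation.
3 steps out: the bearing stall.
4 steps out: the drive relay fatigue crack.
5 steps out: the bypass gearbox rupture.
Not reachable from it: the drive seal rupture, the coolant actuator fatigue crack, the drive heat exchanger seizure.

the bearing stall, the bypass gearbox rupture, the drive relay fatigue crack, the hydraulic sensor misalignment, the outlet pump cavitation, the secondary heat exchanger overheating, the valve vibration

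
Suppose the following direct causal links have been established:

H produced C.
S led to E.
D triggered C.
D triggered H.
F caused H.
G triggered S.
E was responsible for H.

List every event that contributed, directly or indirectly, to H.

D, E, F, G, S

Immediate causes of H: F, D, E.
Further upstream: G, S.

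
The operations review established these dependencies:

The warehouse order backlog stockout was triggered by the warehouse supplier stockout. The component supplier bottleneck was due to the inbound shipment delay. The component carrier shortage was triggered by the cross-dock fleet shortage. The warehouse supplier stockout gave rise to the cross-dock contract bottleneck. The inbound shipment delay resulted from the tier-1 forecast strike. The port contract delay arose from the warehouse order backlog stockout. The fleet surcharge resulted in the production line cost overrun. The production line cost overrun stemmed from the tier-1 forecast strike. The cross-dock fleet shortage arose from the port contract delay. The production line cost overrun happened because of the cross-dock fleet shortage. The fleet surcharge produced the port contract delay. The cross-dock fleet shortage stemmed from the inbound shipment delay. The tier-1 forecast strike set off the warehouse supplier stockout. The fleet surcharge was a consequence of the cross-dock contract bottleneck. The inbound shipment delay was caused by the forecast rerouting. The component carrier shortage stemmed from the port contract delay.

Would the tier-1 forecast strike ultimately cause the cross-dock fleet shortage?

There is a causal chain: the tier-1 forecast strike → the inbound shipment delay → the cross-dock fleet shortage.

Yes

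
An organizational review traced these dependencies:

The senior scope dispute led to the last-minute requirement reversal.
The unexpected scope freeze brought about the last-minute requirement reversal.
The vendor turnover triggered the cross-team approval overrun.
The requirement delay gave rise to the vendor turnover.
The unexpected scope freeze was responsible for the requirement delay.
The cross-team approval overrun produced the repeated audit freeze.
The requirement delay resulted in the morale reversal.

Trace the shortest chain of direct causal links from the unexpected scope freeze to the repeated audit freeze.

the unexpected scope freeze → the requirement delay → the vendor turnover → the cross-team approval overrun → the repeated audit freeze

the unexpected scope freeze → the requirement delay
the requirement delay → the vendor turnover
the vendor turnover → the cross-team approval overrun
the cross-team approval overrun → the repeated audit freeze
Length: 4 steps.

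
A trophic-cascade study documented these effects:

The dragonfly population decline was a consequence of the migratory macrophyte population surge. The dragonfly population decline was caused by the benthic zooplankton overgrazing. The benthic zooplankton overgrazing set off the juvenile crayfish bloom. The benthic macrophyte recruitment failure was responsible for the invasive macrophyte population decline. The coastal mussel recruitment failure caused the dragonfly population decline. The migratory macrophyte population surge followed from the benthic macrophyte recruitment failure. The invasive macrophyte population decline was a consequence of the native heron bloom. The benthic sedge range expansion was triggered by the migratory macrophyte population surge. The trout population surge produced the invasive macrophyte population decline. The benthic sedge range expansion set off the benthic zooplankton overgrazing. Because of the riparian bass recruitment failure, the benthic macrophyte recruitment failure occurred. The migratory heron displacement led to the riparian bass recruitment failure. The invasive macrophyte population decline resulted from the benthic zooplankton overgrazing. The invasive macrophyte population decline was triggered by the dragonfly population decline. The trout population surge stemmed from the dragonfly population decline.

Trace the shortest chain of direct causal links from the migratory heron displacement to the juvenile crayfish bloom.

the migratory heron displacement → the riparian bass recruitment failure
the riparian bass recruitment failure → the benthic macrophyte recruitment failure
the benthic macrophyte recruitment failure → the migratory macrophyte population surge
the migratory macrophyte population surge → the benthic sedge range expansion
the benthic sedge range expansion → the benthic zooplankton overgrazing
the benthic zooplankton overgrazing → the juvenile crayfish bloom
Length: 6 steps.

the migratory heron displacement → the riparian bass recruitment failure → the benthic macrophyte recruitment failure → the migratory macrophyte population surge → the benthic sedge range expansion → the benthic zooplankton overgrazing → the juvenile crayfish bloom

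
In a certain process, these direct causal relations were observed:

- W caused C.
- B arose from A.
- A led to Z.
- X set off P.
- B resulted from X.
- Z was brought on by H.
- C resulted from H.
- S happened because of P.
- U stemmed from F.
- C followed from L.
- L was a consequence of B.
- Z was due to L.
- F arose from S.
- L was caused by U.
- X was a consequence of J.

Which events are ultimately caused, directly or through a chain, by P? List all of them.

C, F, L, S, U, Z

Direct effects: S.
2 steps out: F.
3 steps out: U.
4 steps out: L.
5 steps out: Z, C.
Not reachable from it: A, J, X, H, B, W.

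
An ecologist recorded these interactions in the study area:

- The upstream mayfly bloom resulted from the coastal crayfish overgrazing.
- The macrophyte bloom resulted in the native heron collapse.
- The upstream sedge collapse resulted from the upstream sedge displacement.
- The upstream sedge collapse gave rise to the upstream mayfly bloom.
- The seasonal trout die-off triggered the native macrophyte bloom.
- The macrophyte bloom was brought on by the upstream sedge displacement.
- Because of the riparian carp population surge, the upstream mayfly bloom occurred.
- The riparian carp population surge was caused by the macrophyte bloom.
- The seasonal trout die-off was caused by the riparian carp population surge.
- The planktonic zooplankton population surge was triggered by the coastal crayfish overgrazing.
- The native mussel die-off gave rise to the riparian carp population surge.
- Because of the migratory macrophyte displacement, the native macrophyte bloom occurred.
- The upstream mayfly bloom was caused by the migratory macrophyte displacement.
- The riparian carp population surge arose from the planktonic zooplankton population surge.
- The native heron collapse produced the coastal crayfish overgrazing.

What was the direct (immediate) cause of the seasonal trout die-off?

the riparian carp population surge

Upstream contributors include the upstream sedge displacement, the native mussel die-off, the macrophyte bloom, the native heron collapse, the coastal crayfish overgrazing, the planktonic zooplankton population surge, but only the riparian carp population surge feeds directly into the seasonal trout die-off.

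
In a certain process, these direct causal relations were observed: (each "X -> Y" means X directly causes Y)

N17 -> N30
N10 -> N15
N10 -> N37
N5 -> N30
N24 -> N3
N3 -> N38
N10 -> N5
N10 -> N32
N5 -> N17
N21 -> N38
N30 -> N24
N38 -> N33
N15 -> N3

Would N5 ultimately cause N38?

There is a causal chain: N5 → N30 → N24 → N3 → N38.

Yes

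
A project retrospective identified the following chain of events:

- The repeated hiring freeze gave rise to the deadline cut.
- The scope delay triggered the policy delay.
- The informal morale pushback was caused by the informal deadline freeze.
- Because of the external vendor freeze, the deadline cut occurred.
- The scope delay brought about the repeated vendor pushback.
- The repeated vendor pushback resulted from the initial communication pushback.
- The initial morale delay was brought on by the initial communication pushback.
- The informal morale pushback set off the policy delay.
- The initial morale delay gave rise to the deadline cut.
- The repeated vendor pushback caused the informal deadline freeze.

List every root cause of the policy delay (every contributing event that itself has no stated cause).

the initial communication pushback, the scope delay

Tracing upstream from the policy delay: the policy delay ← the scope delay.
A separate upstream branch: the policy delay ← the informal morale pushback ← the informal deadline freeze ← the repeated vendor pushback ← the initial communication pushback.
Each of those chain origins has no stated cause.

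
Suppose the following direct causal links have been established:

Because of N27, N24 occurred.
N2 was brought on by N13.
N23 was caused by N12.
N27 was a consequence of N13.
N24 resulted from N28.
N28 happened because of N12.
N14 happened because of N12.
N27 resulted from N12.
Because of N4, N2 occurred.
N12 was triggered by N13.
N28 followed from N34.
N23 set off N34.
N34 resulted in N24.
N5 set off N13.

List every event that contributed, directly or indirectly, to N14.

N12, N13, N5

Immediate cause of N14: N12.
Further upstream: N5, N13.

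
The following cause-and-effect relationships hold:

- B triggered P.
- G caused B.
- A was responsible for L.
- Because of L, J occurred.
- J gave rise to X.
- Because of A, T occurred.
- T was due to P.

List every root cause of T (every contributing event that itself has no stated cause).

A, G

Tracing upstream from T: T ← A.
A separate upstream branch: T ← P ← B ← G.
Each of those chain origins has no stated cause.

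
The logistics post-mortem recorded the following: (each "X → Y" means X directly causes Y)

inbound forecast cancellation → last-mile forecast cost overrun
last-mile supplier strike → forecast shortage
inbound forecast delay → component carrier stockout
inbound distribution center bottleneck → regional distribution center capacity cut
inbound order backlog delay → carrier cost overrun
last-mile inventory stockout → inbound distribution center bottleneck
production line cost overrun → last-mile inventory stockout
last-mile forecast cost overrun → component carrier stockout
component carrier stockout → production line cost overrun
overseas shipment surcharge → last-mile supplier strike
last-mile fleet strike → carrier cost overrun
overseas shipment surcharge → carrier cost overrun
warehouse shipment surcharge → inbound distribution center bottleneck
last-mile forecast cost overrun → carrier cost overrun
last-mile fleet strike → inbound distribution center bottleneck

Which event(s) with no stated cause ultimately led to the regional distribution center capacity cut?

the inbound forecast cancellation, the inbound forecast delay, the last-mile fleet strike, the warehouse shipment surcharge

Tracing upstream from the regional distribution center capacity cut: the regional distribution center capacity cut ← the inbound distribution center bottleneck ← the last-mile inventory stockout ← the production line cost overrun ← the component carrier stockout ← the inbound forecast delay.
A separate upstream branch: the regional distribution center capacity cut ← the inbound distribution center bottleneck ← the last-mile inventory stockout ← the production line cost overrun ← the component carrier stockout ← the last-mile forecast cost overrun ← the inbound forecast cancellation.
A separate upstream branch: the regional distribution center capacity cut ← the inbound distribution center bottleneck ← the last-mile fleet strike.
A separate upstream branch: the regional distribution center capacity cut ← the inbound distribution center bottleneck ← the warehouse shipment surcharge.
Each of those chain origins has no stated cause.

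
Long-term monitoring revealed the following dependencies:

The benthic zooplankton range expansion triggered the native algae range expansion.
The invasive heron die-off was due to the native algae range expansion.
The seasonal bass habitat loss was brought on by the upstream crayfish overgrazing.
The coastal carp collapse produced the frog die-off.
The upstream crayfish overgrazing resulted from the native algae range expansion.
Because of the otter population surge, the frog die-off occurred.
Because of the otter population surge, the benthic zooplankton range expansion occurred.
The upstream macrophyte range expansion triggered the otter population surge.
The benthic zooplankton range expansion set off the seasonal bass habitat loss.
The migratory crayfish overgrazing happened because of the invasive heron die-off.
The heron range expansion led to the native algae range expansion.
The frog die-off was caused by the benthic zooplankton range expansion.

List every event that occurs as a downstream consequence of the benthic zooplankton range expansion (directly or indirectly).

Direct effects: the native algae range expansion, the seasonal bass habitat loss, the frog die-off.
2 steps out: the invasive heron die-off, the upstream crayfish overgrazing.
3 steps out: the migratory crayfish overgrazing.
Not reachable from it: the coastal carp collapse, the heron range expansion, the upstream macrophyte range expansion, the otter population surge.

the frog die-off, the invasive heron die-off, the migratory crayfish overgrazing, the native algae range expansion, the seasonal bass habitat loss, the upstream crayfish overgrazing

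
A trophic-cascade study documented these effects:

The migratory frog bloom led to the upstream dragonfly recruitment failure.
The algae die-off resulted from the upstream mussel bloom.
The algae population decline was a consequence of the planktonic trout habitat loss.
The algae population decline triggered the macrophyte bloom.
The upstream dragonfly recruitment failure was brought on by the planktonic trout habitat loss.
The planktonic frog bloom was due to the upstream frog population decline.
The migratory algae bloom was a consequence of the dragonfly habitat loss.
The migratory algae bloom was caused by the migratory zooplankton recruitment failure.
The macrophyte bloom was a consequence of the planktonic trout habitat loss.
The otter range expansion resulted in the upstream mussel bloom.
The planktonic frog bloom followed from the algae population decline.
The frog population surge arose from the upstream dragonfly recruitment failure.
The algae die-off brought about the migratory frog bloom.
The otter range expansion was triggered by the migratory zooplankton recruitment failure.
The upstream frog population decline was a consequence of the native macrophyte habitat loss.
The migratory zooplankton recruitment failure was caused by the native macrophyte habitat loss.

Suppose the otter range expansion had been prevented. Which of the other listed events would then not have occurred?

the algae die-off, the migratory frog bloom, the upstream mussel bloom

Downstream of the otter range expansion: the upstream mussel bloom, the algae die-off, the migratory frog bloom, the upstream dragonfly recruitment failure, the frog population surge.
Of those, still caused via another path: the upstream dragonfly recruitment failure, the frog population surge.
The remainder have no surviving cause.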